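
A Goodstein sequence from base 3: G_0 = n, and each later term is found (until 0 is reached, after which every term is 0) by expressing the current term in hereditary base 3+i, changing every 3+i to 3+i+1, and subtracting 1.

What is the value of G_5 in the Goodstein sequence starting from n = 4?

step 0: 4 = 3 + 1; sub 4 for 3: 4 + 1; = 5; G_1 = 5−1 = 4
step 1: 4 = 4; sub 5 for 4: 5; = 5; G_2 = 5−1 = 4
step 2: 4 = 4; sub 6 for 5: 4; = 4; G_3 = 4−1 = 3
step 3: 3 = 3; sub 7 for 6: 3; = 3; G_4 = 3−1 = 2
step 4: 2 = 2; sub 8 for 7: 2; = 2; G_5 = 2−1 = 1
step 5: 1 = 1; sub 9 for 8: 1; = 1; G_6 = 1−1 = 0

1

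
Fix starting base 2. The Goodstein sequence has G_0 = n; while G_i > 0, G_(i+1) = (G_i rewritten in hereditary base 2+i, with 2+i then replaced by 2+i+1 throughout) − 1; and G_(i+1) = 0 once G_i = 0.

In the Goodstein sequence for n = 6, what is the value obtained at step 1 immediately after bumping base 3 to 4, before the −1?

i=0: 6 = 2^2 + 2 (b=2); 2→3: 3^3 + 3 = 30; 30−1 = 29
i=1: 29 = 3^3 + 2 (b=3); 3→4: 4^4 + 2 = 258; 258−1 = 257

258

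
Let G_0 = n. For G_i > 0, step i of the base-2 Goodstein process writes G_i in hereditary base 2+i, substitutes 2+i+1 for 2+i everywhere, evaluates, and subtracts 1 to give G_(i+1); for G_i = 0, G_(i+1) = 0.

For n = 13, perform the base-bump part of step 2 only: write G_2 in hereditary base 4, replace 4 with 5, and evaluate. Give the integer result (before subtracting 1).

(0) 13|_2 = 2^(2 + 1) + 2^2 + 1 ↦ 3^(3 + 1) + 3^3 + 1|_3 = 109 ⇒ 108
(1) 108|_3 = 3^(3 + 1) + 3^3 ↦ 4^(4 + 1) + 4^4|_4 = 1280 ⇒ 1279
(2) 1279|_4 = 4^(4 + 1) + 3·4^3 + 3·4^2 + 3·4 + 3 ↦ 5^(5 + 1) + 3·5^3 + 3·5^2 + 3·5 + 3|_5 = 16093 ⇒ 16092

16093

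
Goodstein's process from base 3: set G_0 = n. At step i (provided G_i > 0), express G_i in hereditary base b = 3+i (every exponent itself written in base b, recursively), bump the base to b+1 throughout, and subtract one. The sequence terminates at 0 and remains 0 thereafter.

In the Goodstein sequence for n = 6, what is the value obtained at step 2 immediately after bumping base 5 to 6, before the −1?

(0) 6|_3 = 2·3 ↦ 2·4|_4 = 8 ⇒ 7
(1) 7|_4 = 4 + 3 ↦ 5 + 3|_5 = 8 ⇒ 7

8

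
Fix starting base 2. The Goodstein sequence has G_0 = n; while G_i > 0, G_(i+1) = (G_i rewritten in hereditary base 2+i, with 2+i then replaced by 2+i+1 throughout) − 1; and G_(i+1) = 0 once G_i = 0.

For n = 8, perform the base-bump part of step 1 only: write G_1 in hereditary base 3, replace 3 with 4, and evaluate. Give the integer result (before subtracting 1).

554

(0) 8|_2 = 2^(2 + 1) ↦ 3^(3 + 1)|_3 = 81 ⇒ 80
(1) 80|_3 = 2·3^3 + 2·3^2 + 2·3 + 2 ↦ 2·4^4 + 2·4^2 + 2·4 + 2|_4 = 554 ⇒ 553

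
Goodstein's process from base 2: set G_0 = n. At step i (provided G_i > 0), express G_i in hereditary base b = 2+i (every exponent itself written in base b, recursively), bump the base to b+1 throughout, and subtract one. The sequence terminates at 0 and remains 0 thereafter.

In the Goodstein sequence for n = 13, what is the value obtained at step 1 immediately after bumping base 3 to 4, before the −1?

1280

(0) 13|_2 = 2^(2 + 1) + 2^2 + 1 ↦ 3^(3 + 1) + 3^3 + 1|_3 = 109 ⇒ 108
(1) 108|_3 = 3^(3 + 1) + 3^3 ↦ 4^(4 + 1) + 4^4|_4 = 1280 ⇒ 1279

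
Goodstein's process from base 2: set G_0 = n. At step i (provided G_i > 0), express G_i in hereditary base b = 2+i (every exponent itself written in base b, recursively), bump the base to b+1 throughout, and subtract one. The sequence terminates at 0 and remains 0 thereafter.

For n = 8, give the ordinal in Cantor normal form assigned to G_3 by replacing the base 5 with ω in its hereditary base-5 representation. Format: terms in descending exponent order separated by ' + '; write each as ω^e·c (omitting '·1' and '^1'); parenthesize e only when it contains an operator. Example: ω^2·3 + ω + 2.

i=0: 8 = 2^(2 + 1) (b=2); 2→3: 3^(3 + 1) = 81; 81−1 = 80
i=1: 80 = 2·3^3 + 2·3^2 + 2·3 + 2 (b=3); 3→4: 2·4^4 + 2·4^2 + 2·4 + 2 = 554; 554−1 = 553
i=2: 553 = 2·4^4 + 2·4^2 + 2·4 + 1 (b=4); 4→5: 2·5^5 + 2·5^2 + 2·5 + 1 = 6311; 6311−1 = 6310
i=3: 6310 = 2·5^5 + 2·5^2 + 2·5 (b=5); 5→6: 2·6^6 + 2·6^2 + 2·6 = 93396; 93396−1 = 93395

ω^ω·2 + ω^2·2 + ω·2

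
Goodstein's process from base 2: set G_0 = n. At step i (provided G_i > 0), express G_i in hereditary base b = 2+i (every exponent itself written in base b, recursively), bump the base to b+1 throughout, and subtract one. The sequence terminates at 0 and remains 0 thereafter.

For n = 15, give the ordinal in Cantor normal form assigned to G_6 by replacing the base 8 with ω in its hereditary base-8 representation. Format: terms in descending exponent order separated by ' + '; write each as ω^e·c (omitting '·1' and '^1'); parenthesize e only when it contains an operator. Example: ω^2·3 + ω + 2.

ω^(ω + 1) + ω^7·7 + ω^6·7 + ω^5·7 + ω^4·7 + ω^3·7 + ω^2·7 + ω·7 + 7

step 0: 15 = 2^(2 + 1) + 2^2 + 2 + 1; sub 3 for 2: 3^(3 + 1) + 3^3 + 3 + 1; = 112; G_1 = 112−1 = 111
step 1: 111 = 3^(3 + 1) + 3^3 + 3; sub 4 for 3: 4^(4 + 1) + 4^4 + 4; = 1284; G_2 = 1284−1 = 1283
step 2: 1283 = 4^(4 + 1) + 4^4 + 3; sub 5 for 4: 5^(5 + 1) + 5^5 + 3; = 18753; G_3 = 18753−1 = 18752
step 3: 18752 = 5^(5 + 1) + 5^5 + 2; sub 6 for 5: 6^(6 + 1) + 6^6 + 2; = 326594; G_4 = 326594−1 = 326593
step 4: 326593 = 6^(6 + 1) + 6^6 + 1; sub 7 for 6: 7^(7 + 1) + 7^7 + 1; = 6588345; G_5 = 6588345−1 = 6588344
step 5: 6588344 = 7^(7 + 1) + 7^7; sub 8 for 7: 8^(8 + 1) + 8^8; = 150994944; G_6 = 150994944−1 = 150994943
step 6: 150994943 = 8^(8 + 1) + 7·8^7 + 7·8^6 + 7·8^5 + 7·8^4 + 7·8^3 + 7·8^2 + 7·8 + 7; sub 9 for 8: 9^(9 + 1) + 7·9^7 + 7·9^6 + 7·9^5 + 7·9^4 + 7·9^3 + 7·9^2 + 7·9 + 7; = 3524450281; G_7 = 3524450281−1 = 3524450280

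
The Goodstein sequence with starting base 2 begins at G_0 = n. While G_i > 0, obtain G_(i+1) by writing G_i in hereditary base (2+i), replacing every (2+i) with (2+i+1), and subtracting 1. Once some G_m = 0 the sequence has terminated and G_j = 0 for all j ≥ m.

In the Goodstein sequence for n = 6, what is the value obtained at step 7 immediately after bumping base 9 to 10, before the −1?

555552

step 0: 6 = 2^2 + 2; sub 3 for 2: 3^3 + 3; = 30; G_1 = 30−1 = 29
step 1: 29 = 3^3 + 2; sub 4 for 3: 4^4 + 2; = 258; G_2 = 258−1 = 257
step 2: 257 = 4^4 + 1; sub 5 for 4: 5^5 + 1; = 3126; G_3 = 3126−1 = 3125
step 3: 3125 = 5^5; sub 6 for 5: 6^6; = 46656; G_4 = 46656−1 = 46655
step 4: 46655 = 5·6^5 + 5·6^4 + 5·6^3 + 5·6^2 + 5·6 + 5; sub 7 for 6: 5·7^5 + 5·7^4 + 5·7^3 + 5·7^2 + 5·7 + 5; = 98040; G_5 = 98040−1 = 98039
step 5: 98039 = 5·7^5 + 5·7^4 + 5·7^3 + 5·7^2 + 5·7 + 4; sub 8 for 7: 5·8^5 + 5·8^4 + 5·8^3 + 5·8^2 + 5·8 + 4; = 187244; G_6 = 187244−1 = 187243
step 6: 187243 = 5·8^5 + 5·8^4 + 5·8^3 + 5·8^2 + 5·8 + 3; sub 9 for 8: 5·9^5 + 5·9^4 + 5·9^3 + 5·9^2 + 5·9 + 3; = 332148; G_7 = 332148−1 = 332147
step 7: 332147 = 5·9^5 + 5·9^4 + 5·9^3 + 5·9^2 + 5·9 + 2; sub 10 for 9: 5·10^5 + 5·10^4 + 5·10^3 + 5·10^2 + 5·10 + 2; = 555552; G_8 = 555552−1 = 555551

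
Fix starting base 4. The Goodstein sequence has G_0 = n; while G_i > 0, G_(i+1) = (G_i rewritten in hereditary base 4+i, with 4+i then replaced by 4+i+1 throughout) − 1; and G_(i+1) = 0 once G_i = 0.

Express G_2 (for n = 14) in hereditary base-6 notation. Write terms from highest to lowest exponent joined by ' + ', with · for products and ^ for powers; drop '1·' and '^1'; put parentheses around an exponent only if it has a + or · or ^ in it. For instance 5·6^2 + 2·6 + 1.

3·6

(0) 14|_4 = 3·4 + 2 ↦ 3·5 + 2|_5 = 17 ⇒ 16
(1) 16|_5 = 3·5 + 1 ↦ 3·6 + 1|_6 = 19 ⇒ 18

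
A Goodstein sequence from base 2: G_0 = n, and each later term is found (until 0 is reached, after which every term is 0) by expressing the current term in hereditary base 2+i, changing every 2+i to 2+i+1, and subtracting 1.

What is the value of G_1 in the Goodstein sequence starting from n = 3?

3

G_0 = 3. HB_2(3) = 2 + 1. Bump = 4. G_1 = 3.
G_1 = 3. HB_3(3) = 3. Bump = 4. G_2 = 3.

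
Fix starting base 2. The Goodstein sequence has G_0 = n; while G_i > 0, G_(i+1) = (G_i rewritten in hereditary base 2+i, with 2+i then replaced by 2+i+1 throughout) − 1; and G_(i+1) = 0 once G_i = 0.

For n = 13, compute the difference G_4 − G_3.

(0) 13|_2 = 2^(2 + 1) + 2^2 + 1 ↦ 3^(3 + 1) + 3^3 + 1|_3 = 109 ⇒ 108
(1) 108|_3 = 3^(3 + 1) + 3^3 ↦ 4^(4 + 1) + 4^4|_4 = 1280 ⇒ 1279
(2) 1279|_4 = 4^(4 + 1) + 3·4^3 + 3·4^2 + 3·4 + 3 ↦ 5^(5 + 1) + 3·5^3 + 3·5^2 + 3·5 + 3|_5 = 16093 ⇒ 16092
(3) 16092|_5 = 5^(5 + 1) + 3·5^3 + 3·5^2 + 3·5 + 2 ↦ 6^(6 + 1) + 3·6^3 + 3·6^2 + 3·6 + 2|_6 = 280712 ⇒ 280711

264619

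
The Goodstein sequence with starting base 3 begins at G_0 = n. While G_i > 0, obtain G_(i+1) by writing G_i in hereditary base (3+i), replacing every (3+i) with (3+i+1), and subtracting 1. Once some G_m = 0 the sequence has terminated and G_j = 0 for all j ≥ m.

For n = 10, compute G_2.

G_0=10  [base 3] 3^2 + 1  →[3↦4]→  4^2 + 1 = 17  −1 ⇒ G_1=16
G_1=16  [base 4] 4^2  →[4↦5]→  5^2 = 25  −1 ⇒ G_2=24

24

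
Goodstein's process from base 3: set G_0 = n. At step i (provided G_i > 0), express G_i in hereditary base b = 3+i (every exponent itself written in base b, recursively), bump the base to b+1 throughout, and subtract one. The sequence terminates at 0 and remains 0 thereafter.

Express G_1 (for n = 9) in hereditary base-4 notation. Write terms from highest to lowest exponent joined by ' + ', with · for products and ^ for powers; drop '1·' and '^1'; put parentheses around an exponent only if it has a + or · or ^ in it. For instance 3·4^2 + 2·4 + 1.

3·4 + 3

i=0: 9 = 3^2 (b=3); 3→4: 4^2 = 16; 16−1 = 15
i=1: 15 = 3·4 + 3 (b=4); 4→5: 3·5 + 3 = 18; 18−1 = 17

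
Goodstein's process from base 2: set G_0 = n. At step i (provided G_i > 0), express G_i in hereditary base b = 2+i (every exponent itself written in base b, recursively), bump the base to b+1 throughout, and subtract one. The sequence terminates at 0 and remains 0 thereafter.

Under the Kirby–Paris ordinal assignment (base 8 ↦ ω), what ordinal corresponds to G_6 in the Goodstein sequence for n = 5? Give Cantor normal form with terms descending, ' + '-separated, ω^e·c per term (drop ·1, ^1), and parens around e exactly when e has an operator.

ω^3·3 + ω^2·3 + ω·2 + 7

(0) 5|_2 = 2^2 + 1 ↦ 3^3 + 1|_3 = 28 ⇒ 27
(1) 27|_3 = 3^3 ↦ 4^4|_4 = 256 ⇒ 255
(2) 255|_4 = 3·4^3 + 3·4^2 + 3·4 + 3 ↦ 3·5^3 + 3·5^2 + 3·5 + 3|_5 = 468 ⇒ 467
(3) 467|_5 = 3·5^3 + 3·5^2 + 3·5 + 2 ↦ 3·6^3 + 3·6^2 + 3·6 + 2|_6 = 776 ⇒ 775
(4) 775|_6 = 3·6^3 + 3·6^2 + 3·6 + 1 ↦ 3·7^3 + 3·7^2 + 3·7 + 1|_7 = 1198 ⇒ 1197
(5) 1197|_7 = 3·7^3 + 3·7^2 + 3·7 ↦ 3·8^3 + 3·8^2 + 3·8|_8 = 1752 ⇒ 1751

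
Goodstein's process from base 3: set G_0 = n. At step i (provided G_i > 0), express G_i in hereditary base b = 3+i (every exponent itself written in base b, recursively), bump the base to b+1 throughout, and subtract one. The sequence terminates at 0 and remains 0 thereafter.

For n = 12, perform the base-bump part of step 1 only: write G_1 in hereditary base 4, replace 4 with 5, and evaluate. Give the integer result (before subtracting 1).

28

12 —HB3→ 3^2 + 3 —bump→ 4^2 + 4 = 20 —(−1)→ 19
19 —HB4→ 4^2 + 3 —bump→ 5^2 + 3 = 28 —(−1)→ 27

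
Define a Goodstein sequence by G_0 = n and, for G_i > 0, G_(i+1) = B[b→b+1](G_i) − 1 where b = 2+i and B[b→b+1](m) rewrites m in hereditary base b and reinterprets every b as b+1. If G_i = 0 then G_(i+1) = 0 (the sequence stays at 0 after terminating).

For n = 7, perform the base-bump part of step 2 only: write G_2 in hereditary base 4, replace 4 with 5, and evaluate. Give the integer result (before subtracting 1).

base 2: 7 = 2^2 + 2 + 1; at 3: 3^3 + 3 + 1 = 31; next = 30
base 3: 30 = 3^3 + 3; at 4: 4^4 + 4 = 260; next = 259

3128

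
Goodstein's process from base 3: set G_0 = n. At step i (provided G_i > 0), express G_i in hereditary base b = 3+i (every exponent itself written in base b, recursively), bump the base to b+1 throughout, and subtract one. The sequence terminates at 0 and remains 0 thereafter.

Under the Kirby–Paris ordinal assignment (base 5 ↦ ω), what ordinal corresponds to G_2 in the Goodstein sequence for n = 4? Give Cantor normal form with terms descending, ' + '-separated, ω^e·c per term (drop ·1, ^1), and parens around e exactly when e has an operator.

G_0=4  [base 3] 3 + 1  →[3↦4]→  4 + 1 = 5  −1 ⇒ G_1=4
G_1=4  [base 4] 4  →[4↦5]→  5 = 5  −1 ⇒ G_2=4
G_2=4  [base 5] 4  →[5↦6]→  4 = 4  −1 ⇒ G_3=3

4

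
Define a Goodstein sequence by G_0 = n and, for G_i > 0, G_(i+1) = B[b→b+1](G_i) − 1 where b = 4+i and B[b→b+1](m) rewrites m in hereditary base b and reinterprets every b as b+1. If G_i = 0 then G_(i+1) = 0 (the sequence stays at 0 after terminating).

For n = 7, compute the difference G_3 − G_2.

0

G_0 = 7. HB_4(7) = 4 + 3. Bump = 8. G_1 = 7.
G_1 = 7. HB_5(7) = 5 + 2. Bump = 8. G_2 = 7.
G_2 = 7. HB_6(7) = 6 + 1. Bump = 8. G_3 = 7.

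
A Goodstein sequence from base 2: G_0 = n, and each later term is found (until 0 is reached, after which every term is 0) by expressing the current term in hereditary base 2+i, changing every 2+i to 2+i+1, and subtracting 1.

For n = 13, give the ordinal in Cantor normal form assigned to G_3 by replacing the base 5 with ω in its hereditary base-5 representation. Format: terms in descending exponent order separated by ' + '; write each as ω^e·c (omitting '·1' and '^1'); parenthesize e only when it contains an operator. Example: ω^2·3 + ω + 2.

ω^(ω + 1) + ω^3·3 + ω^2·3 + ω·3 + 2

G_0=13  [base 2] 2^(2 + 1) + 2^2 + 1  →[2↦3]→  3^(3 + 1) + 3^3 + 1 = 109  −1 ⇒ G_1=108
G_1=108  [base 3] 3^(3 + 1) + 3^3  →[3↦4]→  4^(4 + 1) + 4^4 = 1280  −1 ⇒ G_2=1279
G_2=1279  [base 4] 4^(4 + 1) + 3·4^3 + 3·4^2 + 3·4 + 3  →[4↦5]→  5^(5 + 1) + 3·5^3 + 3·5^2 + 3·5 + 3 = 16093  −1 ⇒ G_3=16092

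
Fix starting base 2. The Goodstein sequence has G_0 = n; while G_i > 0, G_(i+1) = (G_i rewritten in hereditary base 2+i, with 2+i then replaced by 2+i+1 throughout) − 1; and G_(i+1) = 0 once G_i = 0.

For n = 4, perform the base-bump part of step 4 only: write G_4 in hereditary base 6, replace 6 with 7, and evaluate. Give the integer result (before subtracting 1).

G_0 = 4. HB_2(4) = 2^2. Bump = 27. G_1 = 26.
G_1 = 26. HB_3(26) = 2·3^2 + 2·3 + 2. Bump = 42. G_2 = 41.
G_2 = 41. HB_4(41) = 2·4^2 + 2·4 + 1. Bump = 61. G_3 = 60.
G_3 = 60. HB_5(60) = 2·5^2 + 2·5. Bump = 84. G_4 = 83.
G_4 = 83. HB_6(83) = 2·6^2 + 6 + 5. Bump = 110. G_5 = 109.

110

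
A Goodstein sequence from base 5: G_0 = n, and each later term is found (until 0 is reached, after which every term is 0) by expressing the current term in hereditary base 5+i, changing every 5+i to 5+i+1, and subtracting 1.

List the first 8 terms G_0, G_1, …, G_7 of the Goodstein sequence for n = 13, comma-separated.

step 0: 13 = 2·5 + 3; sub 6 for 5: 2·6 + 3; = 15; G_1 = 15−1 = 14
step 1: 14 = 2·6 + 2; sub 7 for 6: 2·7 + 2; = 16; G_2 = 16−1 = 15
step 2: 15 = 2·7 + 1; sub 8 for 7: 2·8 + 1; = 17; G_3 = 17−1 = 16
step 3: 16 = 2·8; sub 9 for 8: 2·9; = 18; G_4 = 18−1 = 17
step 4: 17 = 9 + 8; sub 10 for 9: 10 + 8; = 18; G_5 = 18−1 = 17
step 5: 17 = 10 + 7; sub 11 for 10: 11 + 7; = 18; G_6 = 18−1 = 17
step 6: 17 = 11 + 6; sub 12 for 11: 12 + 6; = 18; G_7 = 18−1 = 17

13, 14, 15, 16, 17, 17, 17, 17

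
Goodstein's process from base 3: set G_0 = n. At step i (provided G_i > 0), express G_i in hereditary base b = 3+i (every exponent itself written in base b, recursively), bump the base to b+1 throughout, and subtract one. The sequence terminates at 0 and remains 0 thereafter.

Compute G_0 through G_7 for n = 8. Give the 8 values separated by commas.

8, 9, 10, 11, 11, 11, 11, 11

base 3: 8 = 2·3 + 2; at 4: 2·4 + 2 = 10; next = 9
base 4: 9 = 2·4 + 1; at 5: 2·5 + 1 = 11; next = 10
base 5: 10 = 2·5; at 6: 2·6 = 12; next = 11
base 6: 11 = 6 + 5; at 7: 7 + 5 = 12; next = 11
base 7: 11 = 7 + 4; at 8: 8 + 4 = 12; next = 11
base 8: 11 = 8 + 3; at 9: 9 + 3 = 12; next = 11
base 9: 11 = 9 + 2; at 10: 10 + 2 = 12; next = 11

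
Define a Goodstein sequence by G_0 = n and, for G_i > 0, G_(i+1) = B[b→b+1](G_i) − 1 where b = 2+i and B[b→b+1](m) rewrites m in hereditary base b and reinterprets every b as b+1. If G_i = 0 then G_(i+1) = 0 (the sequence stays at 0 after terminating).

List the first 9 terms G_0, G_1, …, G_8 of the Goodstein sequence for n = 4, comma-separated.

4, 26, 41, 60, 83, 109, 139, 173, 211

i=0: 4 = 2^2 (b=2); 2→3: 3^3 = 27; 27−1 = 26
i=1: 26 = 2·3^2 + 2·3 + 2 (b=3); 3→4: 2·4^2 + 2·4 + 2 = 42; 42−1 = 41
i=2: 41 = 2·4^2 + 2·4 + 1 (b=4); 4→5: 2·5^2 + 2·5 + 1 = 61; 61−1 = 60
i=3: 60 = 2·5^2 + 2·5 (b=5); 5→6: 2·6^2 + 2·6 = 84; 84−1 = 83
i=4: 83 = 2·6^2 + 6 + 5 (b=6); 6→7: 2·7^2 + 7 + 5 = 110; 110−1 = 109
i=5: 109 = 2·7^2 + 7 + 4 (b=7); 7→8: 2·8^2 + 8 + 4 = 140; 140−1 = 139
i=6: 139 = 2·8^2 + 8 + 3 (b=8); 8→9: 2·9^2 + 9 + 3 = 174; 174−1 = 173
i=7: 173 = 2·9^2 + 9 + 2 (b=9); 9→10: 2·10^2 + 10 + 2 = 212; 212−1 = 211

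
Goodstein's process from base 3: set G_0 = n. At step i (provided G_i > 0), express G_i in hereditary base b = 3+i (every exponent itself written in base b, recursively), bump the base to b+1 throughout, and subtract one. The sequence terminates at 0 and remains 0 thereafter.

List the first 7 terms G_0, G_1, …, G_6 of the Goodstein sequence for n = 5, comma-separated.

base 3: 5 = 3 + 2; at 4: 4 + 2 = 6; next = 5
base 4: 5 = 4 + 1; at 5: 5 + 1 = 6; next = 5
base 5: 5 = 5; at 6: 6 = 6; next = 5
base 6: 5 = 5; at 7: 5 = 5; next = 4
base 7: 4 = 4; at 8: 4 = 4; next = 3
base 8: 3 = 3; at 9: 3 = 3; next = 2

5, 5, 5, 5, 4, 3, 2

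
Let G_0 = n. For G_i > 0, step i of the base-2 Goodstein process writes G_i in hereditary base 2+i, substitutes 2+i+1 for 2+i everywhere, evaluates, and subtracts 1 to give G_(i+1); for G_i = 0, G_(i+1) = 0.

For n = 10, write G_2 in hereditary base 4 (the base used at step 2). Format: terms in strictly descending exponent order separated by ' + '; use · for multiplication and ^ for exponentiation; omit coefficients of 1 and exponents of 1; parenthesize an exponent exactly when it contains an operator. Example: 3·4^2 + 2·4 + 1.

4^(4 + 1) + 1

G_0=10  [base 2] 2^(2 + 1) + 2  →[2↦3]→  3^(3 + 1) + 3 = 84  −1 ⇒ G_1=83
G_1=83  [base 3] 3^(3 + 1) + 2  →[3↦4]→  4^(4 + 1) + 2 = 1026  −1 ⇒ G_2=1025
G_2=1025  [base 4] 4^(4 + 1) + 1  →[4↦5]→  5^(5 + 1) + 1 = 15626  −1 ⇒ G_3=15625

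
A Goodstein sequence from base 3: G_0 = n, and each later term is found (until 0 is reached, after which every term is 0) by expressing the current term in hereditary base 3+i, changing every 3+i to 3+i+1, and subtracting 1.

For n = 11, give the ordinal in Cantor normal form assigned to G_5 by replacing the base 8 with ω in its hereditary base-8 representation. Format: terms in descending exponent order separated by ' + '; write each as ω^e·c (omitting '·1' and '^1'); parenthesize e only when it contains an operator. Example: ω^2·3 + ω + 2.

G_0=11  [base 3] 3^2 + 2  →[3↦4]→  4^2 + 2 = 18  −1 ⇒ G_1=17
G_1=17  [base 4] 4^2 + 1  →[4↦5]→  5^2 + 1 = 26  −1 ⇒ G_2=25
G_2=25  [base 5] 5^2  →[5↦6]→  6^2 = 36  −1 ⇒ G_3=35
G_3=35  [base 6] 5·6 + 5  →[6↦7]→  5·7 + 5 = 40  −1 ⇒ G_4=39
G_4=39  [base 7] 5·7 + 4  →[7↦8]→  5·8 + 4 = 44  −1 ⇒ G_5=43
G_5=43  [base 8] 5·8 + 3  →[8↦9]→  5·9 + 3 = 48  −1 ⇒ G_6=47

ω·5 + 3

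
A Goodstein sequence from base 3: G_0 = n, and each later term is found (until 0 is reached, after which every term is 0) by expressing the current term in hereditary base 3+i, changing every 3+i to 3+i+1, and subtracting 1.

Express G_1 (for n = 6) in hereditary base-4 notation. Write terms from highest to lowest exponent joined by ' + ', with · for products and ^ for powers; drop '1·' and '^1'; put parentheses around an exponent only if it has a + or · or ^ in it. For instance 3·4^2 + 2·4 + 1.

6 —HB3→ 2·3 —bump→ 2·4 = 8 —(−1)→ 7
7 —HB4→ 4 + 3 —bump→ 5 + 3 = 8 —(−1)→ 7

4 + 3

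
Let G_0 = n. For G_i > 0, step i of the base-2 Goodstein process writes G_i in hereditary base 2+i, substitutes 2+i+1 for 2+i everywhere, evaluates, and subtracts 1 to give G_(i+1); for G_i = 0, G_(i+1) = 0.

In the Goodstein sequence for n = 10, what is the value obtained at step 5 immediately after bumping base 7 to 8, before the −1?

[0] 10 ≡ 2^(2 + 1) + 2 (base 2). Lift 3: 84. −1: 83.
[1] 83 ≡ 3^(3 + 1) + 2 (base 3). Lift 4: 1026. −1: 1025.
[2] 1025 ≡ 4^(4 + 1) + 1 (base 4). Lift 5: 15626. −1: 15625.
[3] 15625 ≡ 5^(5 + 1) (base 5). Lift 6: 279936. −1: 279935.
[4] 279935 ≡ 5·6^6 + 5·6^5 + 5·6^4 + 5·6^3 + 5·6^2 + 5·6 + 5 (base 6). Lift 7: 4215755. −1: 4215754.
[5] 4215754 ≡ 5·7^7 + 5·7^5 + 5·7^4 + 5·7^3 + 5·7^2 + 5·7 + 4 (base 7). Lift 8: 84073324. −1: 84073323.

84073324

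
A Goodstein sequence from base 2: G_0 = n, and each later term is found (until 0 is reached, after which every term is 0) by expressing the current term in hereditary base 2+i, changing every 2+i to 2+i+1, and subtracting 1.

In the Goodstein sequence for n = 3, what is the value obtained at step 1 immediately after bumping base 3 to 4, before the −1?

4

G_0=3  [base 2] 2 + 1  →[2↦3]→  3 + 1 = 4  −1 ⇒ G_1=3
G_1=3  [base 3] 3  →[3↦4]→  4 = 4  −1 ⇒ G_2=3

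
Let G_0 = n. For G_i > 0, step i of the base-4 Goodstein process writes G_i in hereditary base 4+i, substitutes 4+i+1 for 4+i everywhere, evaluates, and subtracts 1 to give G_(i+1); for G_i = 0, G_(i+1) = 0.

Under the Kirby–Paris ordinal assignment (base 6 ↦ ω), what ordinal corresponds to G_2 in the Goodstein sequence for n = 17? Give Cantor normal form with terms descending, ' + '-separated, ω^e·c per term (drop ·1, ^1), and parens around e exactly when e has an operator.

(0) 17|_4 = 4^2 + 1 ↦ 5^2 + 1|_5 = 26 ⇒ 25
(1) 25|_5 = 5^2 ↦ 6^2|_6 = 36 ⇒ 35
(2) 35|_6 = 5·6 + 5 ↦ 5·7 + 5|_7 = 40 ⇒ 39

ω·5 + 5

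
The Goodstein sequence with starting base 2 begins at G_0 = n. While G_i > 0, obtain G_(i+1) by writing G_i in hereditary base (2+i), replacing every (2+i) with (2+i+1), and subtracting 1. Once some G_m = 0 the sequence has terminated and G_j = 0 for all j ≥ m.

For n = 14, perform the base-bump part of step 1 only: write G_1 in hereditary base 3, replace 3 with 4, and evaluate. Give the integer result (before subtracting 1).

i=0: 14 = 2^(2 + 1) + 2^2 + 2 (b=2); 2→3: 3^(3 + 1) + 3^3 + 3 = 111; 111−1 = 110
i=1: 110 = 3^(3 + 1) + 3^3 + 2 (b=3); 3→4: 4^(4 + 1) + 4^4 + 2 = 1282; 1282−1 = 1281

1282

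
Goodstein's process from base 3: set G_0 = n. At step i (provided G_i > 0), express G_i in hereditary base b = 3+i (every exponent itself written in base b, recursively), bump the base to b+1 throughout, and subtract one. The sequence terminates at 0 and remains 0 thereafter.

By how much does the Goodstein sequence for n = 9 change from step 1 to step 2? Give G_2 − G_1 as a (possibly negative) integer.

2

[0] 9 ≡ 3^2 (base 3). Lift 4: 16. −1: 15.
[1] 15 ≡ 3·4 + 3 (base 4). Lift 5: 18. −1: 17.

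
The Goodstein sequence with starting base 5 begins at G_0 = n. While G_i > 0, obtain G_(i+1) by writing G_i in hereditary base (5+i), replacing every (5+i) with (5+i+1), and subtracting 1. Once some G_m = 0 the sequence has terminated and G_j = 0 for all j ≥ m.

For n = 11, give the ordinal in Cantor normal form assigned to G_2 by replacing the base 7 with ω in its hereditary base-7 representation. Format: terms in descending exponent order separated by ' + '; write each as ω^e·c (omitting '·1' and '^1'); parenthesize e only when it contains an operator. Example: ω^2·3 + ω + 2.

ω + 6

i=0: 11 = 2·5 + 1 (b=5); 5→6: 2·6 + 1 = 13; 13−1 = 12
i=1: 12 = 2·6 (b=6); 6→7: 2·7 = 14; 14−1 = 13
i=2: 13 = 7 + 6 (b=7); 7→8: 8 + 6 = 14; 14−1 = 13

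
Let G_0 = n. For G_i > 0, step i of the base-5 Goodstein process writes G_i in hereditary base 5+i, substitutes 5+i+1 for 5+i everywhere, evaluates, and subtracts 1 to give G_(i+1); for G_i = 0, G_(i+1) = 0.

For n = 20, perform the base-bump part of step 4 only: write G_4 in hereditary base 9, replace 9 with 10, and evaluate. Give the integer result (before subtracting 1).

G_0 = 20. HB_5(20) = 4·5. Bump = 24. G_1 = 23.
G_1 = 23. HB_6(23) = 3·6 + 5. Bump = 26. G_2 = 25.
G_2 = 25. HB_7(25) = 3·7 + 4. Bump = 28. G_3 = 27.
G_3 = 27. HB_8(27) = 3·8 + 3. Bump = 30. G_4 = 29.
G_4 = 29. HB_9(29) = 3·9 + 2. Bump = 32. G_5 = 31.

32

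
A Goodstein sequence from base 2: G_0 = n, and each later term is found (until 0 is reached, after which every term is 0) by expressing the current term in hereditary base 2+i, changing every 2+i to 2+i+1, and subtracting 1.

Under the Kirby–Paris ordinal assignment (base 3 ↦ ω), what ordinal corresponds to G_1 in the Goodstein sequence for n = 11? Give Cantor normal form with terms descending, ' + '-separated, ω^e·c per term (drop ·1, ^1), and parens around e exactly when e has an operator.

G_0=11  [base 2] 2^(2 + 1) + 2 + 1  →[2↦3]→  3^(3 + 1) + 3 + 1 = 85  −1 ⇒ G_1=84
G_1=84  [base 3] 3^(3 + 1) + 3  →[3↦4]→  4^(4 + 1) + 4 = 1028  −1 ⇒ G_2=1027

ω^(ω + 1) + ω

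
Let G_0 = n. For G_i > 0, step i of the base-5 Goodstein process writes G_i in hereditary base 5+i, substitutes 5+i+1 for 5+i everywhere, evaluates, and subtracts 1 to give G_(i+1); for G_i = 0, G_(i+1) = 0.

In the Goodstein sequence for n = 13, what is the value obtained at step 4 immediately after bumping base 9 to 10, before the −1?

(0) 13|_5 = 2·5 + 3 ↦ 2·6 + 3|_6 = 15 ⇒ 14
(1) 14|_6 = 2·6 + 2 ↦ 2·7 + 2|_7 = 16 ⇒ 15
(2) 15|_7 = 2·7 + 1 ↦ 2·8 + 1|_8 = 17 ⇒ 16
(3) 16|_8 = 2·8 ↦ 2·9|_9 = 18 ⇒ 17
(4) 17|_9 = 9 + 8 ↦ 10 + 8|_10 = 18 ⇒ 17

18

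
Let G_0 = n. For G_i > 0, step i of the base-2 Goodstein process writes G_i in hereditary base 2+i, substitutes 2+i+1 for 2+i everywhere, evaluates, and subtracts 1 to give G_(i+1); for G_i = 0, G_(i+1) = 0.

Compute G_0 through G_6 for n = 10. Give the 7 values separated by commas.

10, 83, 1025, 15625, 279935, 4215754, 84073323

10 —HB2→ 2^(2 + 1) + 2 —bump→ 3^(3 + 1) + 3 = 84 —(−1)→ 83
83 —HB3→ 3^(3 + 1) + 2 —bump→ 4^(4 + 1) + 2 = 1026 —(−1)→ 1025
1025 —HB4→ 4^(4 + 1) + 1 —bump→ 5^(5 + 1) + 1 = 15626 —(−1)→ 15625
15625 —HB5→ 5^(5 + 1) —bump→ 6^(6 + 1) = 279936 —(−1)→ 279935
279935 —HB6→ 5·6^6 + 5·6^5 + 5·6^4 + 5·6^3 + 5·6^2 + 5·6 + 5 —bump→ 5·7^7 + 5·7^5 + 5·7^4 + 5·7^3 + 5·7^2 + 5·7 + 5 = 4215755 —(−1)→ 4215754
4215754 —HB7→ 5·7^7 + 5·7^5 + 5·7^4 + 5·7^3 + 5·7^2 + 5·7 + 4 —bump→ 5·8^8 + 5·8^5 + 5·8^4 + 5·8^3 + 5·8^2 + 5·8 + 4 = 84073324 —(−1)→ 84073323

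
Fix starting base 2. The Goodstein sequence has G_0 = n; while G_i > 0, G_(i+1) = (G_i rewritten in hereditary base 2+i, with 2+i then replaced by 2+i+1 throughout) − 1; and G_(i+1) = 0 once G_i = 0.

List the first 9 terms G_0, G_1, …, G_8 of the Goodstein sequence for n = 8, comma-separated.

8, 80, 553, 6310, 93395, 1647195, 33554571, 774841151, 20000000211

(0) 8|_2 = 2^(2 + 1) ↦ 3^(3 + 1)|_3 = 81 ⇒ 80
(1) 80|_3 = 2·3^3 + 2·3^2 + 2·3 + 2 ↦ 2·4^4 + 2·4^2 + 2·4 + 2|_4 = 554 ⇒ 553
(2) 553|_4 = 2·4^4 + 2·4^2 + 2·4 + 1 ↦ 2·5^5 + 2·5^2 + 2·5 + 1|_5 = 6311 ⇒ 6310
(3) 6310|_5 = 2·5^5 + 2·5^2 + 2·5 ↦ 2·6^6 + 2·6^2 + 2·6|_6 = 93396 ⇒ 93395
(4) 93395|_6 = 2·6^6 + 2·6^2 + 6 + 5 ↦ 2·7^7 + 2·7^2 + 7 + 5|_7 = 1647196 ⇒ 1647195
(5) 1647195|_7 = 2·7^7 + 2·7^2 + 7 + 4 ↦ 2·8^8 + 2·8^2 + 8 + 4|_8 = 33554572 ⇒ 33554571
(6) 33554571|_8 = 2·8^8 + 2·8^2 + 8 + 3 ↦ 2·9^9 + 2·9^2 + 9 + 3|_9 = 774841152 ⇒ 774841151
(7) 774841151|_9 = 2·9^9 + 2·9^2 + 9 + 2 ↦ 2·10^10 + 2·10^2 + 10 + 2|_10 = 20000000212 ⇒ 20000000211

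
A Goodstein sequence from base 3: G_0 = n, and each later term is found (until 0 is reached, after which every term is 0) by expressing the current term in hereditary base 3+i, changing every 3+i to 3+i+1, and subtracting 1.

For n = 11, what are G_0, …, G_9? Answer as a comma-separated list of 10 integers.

base 3: 11 = 3^2 + 2; at 4: 4^2 + 2 = 18; next = 17
base 4: 17 = 4^2 + 1; at 5: 5^2 + 1 = 26; next = 25
base 5: 25 = 5^2; at 6: 6^2 = 36; next = 35
base 6: 35 = 5·6 + 5; at 7: 5·7 + 5 = 40; next = 39
base 7: 39 = 5·7 + 4; at 8: 5·8 + 4 = 44; next = 43
base 8: 43 = 5·8 + 3; at 9: 5·9 + 3 = 48; next = 47
base 9: 47 = 5·9 + 2; at 10: 5·10 + 2 = 52; next = 51
base 10: 51 = 5·10 + 1; at 11: 5·11 + 1 = 56; next = 55
base 11: 55 = 5·11; at 12: 5·12 = 60; next = 59

11, 17, 25, 35, 39, 43, 47, 51, 55, 59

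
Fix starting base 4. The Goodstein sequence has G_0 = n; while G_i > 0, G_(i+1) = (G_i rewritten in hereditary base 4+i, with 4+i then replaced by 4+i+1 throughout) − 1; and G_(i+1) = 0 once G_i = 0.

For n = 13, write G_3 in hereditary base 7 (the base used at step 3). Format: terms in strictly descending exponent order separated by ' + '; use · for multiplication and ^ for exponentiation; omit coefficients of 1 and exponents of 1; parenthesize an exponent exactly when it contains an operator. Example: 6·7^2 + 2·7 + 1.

(0) 13|_4 = 3·4 + 1 ↦ 3·5 + 1|_5 = 16 ⇒ 15
(1) 15|_5 = 3·5 ↦ 3·6|_6 = 18 ⇒ 17
(2) 17|_6 = 2·6 + 5 ↦ 2·7 + 5|_7 = 19 ⇒ 18
(3) 18|_7 = 2·7 + 4 ↦ 2·8 + 4|_8 = 20 ⇒ 19

2·7 + 4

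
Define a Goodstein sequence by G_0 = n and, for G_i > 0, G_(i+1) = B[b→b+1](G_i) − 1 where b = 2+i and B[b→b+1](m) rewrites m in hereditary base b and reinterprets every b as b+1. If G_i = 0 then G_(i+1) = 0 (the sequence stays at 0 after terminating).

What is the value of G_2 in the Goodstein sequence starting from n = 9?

1023

G_0 = 9. HB_2(9) = 2^(2 + 1) + 1. Bump = 82. G_1 = 81.
G_1 = 81. HB_3(81) = 3^(3 + 1). Bump = 1024. G_2 = 1023.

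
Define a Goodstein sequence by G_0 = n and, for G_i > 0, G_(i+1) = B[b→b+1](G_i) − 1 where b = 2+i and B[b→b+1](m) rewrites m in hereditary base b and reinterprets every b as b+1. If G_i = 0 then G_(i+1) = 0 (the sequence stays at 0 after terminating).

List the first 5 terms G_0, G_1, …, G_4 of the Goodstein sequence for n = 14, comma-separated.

G_0=14  [base 2] 2^(2 + 1) + 2^2 + 2  →[2↦3]→  3^(3 + 1) + 3^3 + 3 = 111  −1 ⇒ G_1=110
G_1=110  [base 3] 3^(3 + 1) + 3^3 + 2  →[3↦4]→  4^(4 + 1) + 4^4 + 2 = 1282  −1 ⇒ G_2=1281
G_2=1281  [base 4] 4^(4 + 1) + 4^4 + 1  →[4↦5]→  5^(5 + 1) + 5^5 + 1 = 18751  −1 ⇒ G_3=18750
G_3=18750  [base 5] 5^(5 + 1) + 5^5  →[5↦6]→  6^(6 + 1) + 6^6 = 326592  −1 ⇒ G_4=326591

14, 110, 1281, 18750, 326591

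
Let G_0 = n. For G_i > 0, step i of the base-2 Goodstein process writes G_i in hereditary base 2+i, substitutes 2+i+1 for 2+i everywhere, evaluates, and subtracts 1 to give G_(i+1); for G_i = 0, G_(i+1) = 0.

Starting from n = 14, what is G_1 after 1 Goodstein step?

110

i=0: 14 = 2^(2 + 1) + 2^2 + 2 (b=2); 2→3: 3^(3 + 1) + 3^3 + 3 = 111; 111−1 = 110
i=1: 110 = 3^(3 + 1) + 3^3 + 2 (b=3); 3→4: 4^(4 + 1) + 4^4 + 2 = 1282; 1282−1 = 1281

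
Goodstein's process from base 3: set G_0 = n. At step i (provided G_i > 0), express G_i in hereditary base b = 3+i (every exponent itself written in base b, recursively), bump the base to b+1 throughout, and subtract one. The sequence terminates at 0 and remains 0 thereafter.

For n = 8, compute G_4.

11

step 0: 8 = 2·3 + 2; sub 4 for 3: 2·4 + 2; = 10; G_1 = 10−1 = 9
step 1: 9 = 2·4 + 1; sub 5 for 4: 2·5 + 1; = 11; G_2 = 11−1 = 10
step 2: 10 = 2·5; sub 6 for 5: 2·6; = 12; G_3 = 12−1 = 11
step 3: 11 = 6 + 5; sub 7 for 6: 7 + 5; = 12; G_4 = 12−1 = 11
step 4: 11 = 7 + 4; sub 8 for 7: 8 + 4; = 12; G_5 = 12−1 = 11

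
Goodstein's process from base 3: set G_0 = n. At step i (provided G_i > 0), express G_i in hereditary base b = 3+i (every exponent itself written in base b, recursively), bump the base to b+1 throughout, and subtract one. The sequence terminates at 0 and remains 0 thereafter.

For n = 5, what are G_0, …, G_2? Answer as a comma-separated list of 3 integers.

[0] 5 ≡ 3 + 2 (base 3). Lift 4: 6. −1: 5.
[1] 5 ≡ 4 + 1 (base 4). Lift 5: 6. −1: 5.

5, 5, 5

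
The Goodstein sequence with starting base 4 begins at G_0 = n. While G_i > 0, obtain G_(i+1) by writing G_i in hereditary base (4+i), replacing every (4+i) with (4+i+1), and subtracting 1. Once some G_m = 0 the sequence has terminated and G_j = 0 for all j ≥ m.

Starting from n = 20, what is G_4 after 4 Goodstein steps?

base 4: 20 = 4^2 + 4; at 5: 5^2 + 5 = 30; next = 29
base 5: 29 = 5^2 + 4; at 6: 6^2 + 4 = 40; next = 39
base 6: 39 = 6^2 + 3; at 7: 7^2 + 3 = 52; next = 51
base 7: 51 = 7^2 + 2; at 8: 8^2 + 2 = 66; next = 65
base 8: 65 = 8^2 + 1; at 9: 9^2 + 1 = 82; next = 81

65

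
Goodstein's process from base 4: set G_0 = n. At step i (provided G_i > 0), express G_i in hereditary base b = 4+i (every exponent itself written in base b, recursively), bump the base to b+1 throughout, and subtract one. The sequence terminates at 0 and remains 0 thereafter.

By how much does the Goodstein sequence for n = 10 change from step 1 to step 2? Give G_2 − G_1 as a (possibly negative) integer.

i=0: 10 = 2·4 + 2 (b=4); 4→5: 2·5 + 2 = 12; 12−1 = 11
i=1: 11 = 2·5 + 1 (b=5); 5→6: 2·6 + 1 = 13; 13−1 = 12

1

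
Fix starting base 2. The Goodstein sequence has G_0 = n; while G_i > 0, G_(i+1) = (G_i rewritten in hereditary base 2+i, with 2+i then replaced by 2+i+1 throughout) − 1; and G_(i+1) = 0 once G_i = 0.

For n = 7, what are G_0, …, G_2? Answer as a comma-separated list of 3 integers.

7, 30, 259

base 2: 7 = 2^2 + 2 + 1; at 3: 3^3 + 3 + 1 = 31; next = 30
base 3: 30 = 3^3 + 3; at 4: 4^4 + 4 = 260; next = 259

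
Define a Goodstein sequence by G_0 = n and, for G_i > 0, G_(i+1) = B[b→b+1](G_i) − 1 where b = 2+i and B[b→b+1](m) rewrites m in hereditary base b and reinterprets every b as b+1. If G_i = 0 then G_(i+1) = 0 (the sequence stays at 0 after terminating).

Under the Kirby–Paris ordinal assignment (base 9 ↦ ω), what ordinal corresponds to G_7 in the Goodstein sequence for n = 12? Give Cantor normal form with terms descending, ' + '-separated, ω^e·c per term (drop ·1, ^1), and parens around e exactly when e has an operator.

G_0 = 12. HB_2(12) = 2^(2 + 1) + 2^2. Bump = 108. G_1 = 107.
G_1 = 107. HB_3(107) = 3^(3 + 1) + 2·3^2 + 2·3 + 2. Bump = 1066. G_2 = 1065.
G_2 = 1065. HB_4(1065) = 4^(4 + 1) + 2·4^2 + 2·4 + 1. Bump = 15686. G_3 = 15685.
G_3 = 15685. HB_5(15685) = 5^(5 + 1) + 2·5^2 + 2·5. Bump = 280020. G_4 = 280019.
G_4 = 280019. HB_6(280019) = 6^(6 + 1) + 2·6^2 + 6 + 5. Bump = 5764911. G_5 = 5764910.
G_5 = 5764910. HB_7(5764910) = 7^(7 + 1) + 2·7^2 + 7 + 4. Bump = 134217868. G_6 = 134217867.
G_6 = 134217867. HB_8(134217867) = 8^(8 + 1) + 2·8^2 + 8 + 3. Bump = 3486784575. G_7 = 3486784574.

ω^(ω + 1) + ω^2·2 + ω + 2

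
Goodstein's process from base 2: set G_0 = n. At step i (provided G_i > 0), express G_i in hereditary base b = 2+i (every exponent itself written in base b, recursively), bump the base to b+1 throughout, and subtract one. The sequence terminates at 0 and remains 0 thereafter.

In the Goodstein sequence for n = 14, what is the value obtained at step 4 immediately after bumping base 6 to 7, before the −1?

(0) 14|_2 = 2^(2 + 1) + 2^2 + 2 ↦ 3^(3 + 1) + 3^3 + 3|_3 = 111 ⇒ 110
(1) 110|_3 = 3^(3 + 1) + 3^3 + 2 ↦ 4^(4 + 1) + 4^4 + 2|_4 = 1282 ⇒ 1281
(2) 1281|_4 = 4^(4 + 1) + 4^4 + 1 ↦ 5^(5 + 1) + 5^5 + 1|_5 = 18751 ⇒ 18750
(3) 18750|_5 = 5^(5 + 1) + 5^5 ↦ 6^(6 + 1) + 6^6|_6 = 326592 ⇒ 326591
(4) 326591|_6 = 6^(6 + 1) + 5·6^5 + 5·6^4 + 5·6^3 + 5·6^2 + 5·6 + 5 ↦ 7^(7 + 1) + 5·7^5 + 5·7^4 + 5·7^3 + 5·7^2 + 5·7 + 5|_7 = 5862841 ⇒ 5862840

5862841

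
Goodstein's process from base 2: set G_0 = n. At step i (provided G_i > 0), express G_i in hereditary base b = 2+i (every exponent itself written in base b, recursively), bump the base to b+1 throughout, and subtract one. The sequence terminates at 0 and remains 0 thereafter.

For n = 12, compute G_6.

134217867

(0) 12|_2 = 2^(2 + 1) + 2^2 ↦ 3^(3 + 1) + 3^3|_3 = 108 ⇒ 107
(1) 107|_3 = 3^(3 + 1) + 2·3^2 + 2·3 + 2 ↦ 4^(4 + 1) + 2·4^2 + 2·4 + 2|_4 = 1066 ⇒ 1065
(2) 1065|_4 = 4^(4 + 1) + 2·4^2 + 2·4 + 1 ↦ 5^(5 + 1) + 2·5^2 + 2·5 + 1|_5 = 15686 ⇒ 15685
(3) 15685|_5 = 5^(5 + 1) + 2·5^2 + 2·5 ↦ 6^(6 + 1) + 2·6^2 + 2·6|_6 = 280020 ⇒ 280019
(4) 280019|_6 = 6^(6 + 1) + 2·6^2 + 6 + 5 ↦ 7^(7 + 1) + 2·7^2 + 7 + 5|_7 = 5764911 ⇒ 5764910
(5) 5764910|_7 = 7^(7 + 1) + 2·7^2 + 7 + 4 ↦ 8^(8 + 1) + 2·8^2 + 8 + 4|_8 = 134217868 ⇒ 134217867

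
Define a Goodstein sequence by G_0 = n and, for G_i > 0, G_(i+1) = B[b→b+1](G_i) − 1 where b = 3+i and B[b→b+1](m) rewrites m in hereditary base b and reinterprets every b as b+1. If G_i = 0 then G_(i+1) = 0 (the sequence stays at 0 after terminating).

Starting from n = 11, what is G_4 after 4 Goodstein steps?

39

step 0: 11 = 3^2 + 2; sub 4 for 3: 4^2 + 2; = 18; G_1 = 18−1 = 17
step 1: 17 = 4^2 + 1; sub 5 for 4: 5^2 + 1; = 26; G_2 = 26−1 = 25
step 2: 25 = 5^2; sub 6 for 5: 6^2; = 36; G_3 = 36−1 = 35
step 3: 35 = 5·6 + 5; sub 7 for 6: 5·7 + 5; = 40; G_4 = 40−1 = 39
step 4: 39 = 5·7 + 4; sub 8 for 7: 5·8 + 4; = 44; G_5 = 44−1 = 43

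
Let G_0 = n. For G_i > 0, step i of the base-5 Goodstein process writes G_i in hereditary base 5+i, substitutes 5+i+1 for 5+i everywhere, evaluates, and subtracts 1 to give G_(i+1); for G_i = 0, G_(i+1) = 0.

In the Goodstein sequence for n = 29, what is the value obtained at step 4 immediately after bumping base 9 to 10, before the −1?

base 5: 29 = 5^2 + 4; at 6: 6^2 + 4 = 40; next = 39
base 6: 39 = 6^2 + 3; at 7: 7^2 + 3 = 52; next = 51
base 7: 51 = 7^2 + 2; at 8: 8^2 + 2 = 66; next = 65
base 8: 65 = 8^2 + 1; at 9: 9^2 + 1 = 82; next = 81
base 9: 81 = 9^2; at 10: 10^2 = 100; next = 99

100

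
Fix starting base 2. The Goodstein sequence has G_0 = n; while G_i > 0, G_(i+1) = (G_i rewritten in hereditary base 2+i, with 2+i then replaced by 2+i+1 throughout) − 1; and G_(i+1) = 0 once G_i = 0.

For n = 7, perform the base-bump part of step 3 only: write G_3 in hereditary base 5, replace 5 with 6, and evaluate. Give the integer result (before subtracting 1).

46658

(0) 7|_2 = 2^2 + 2 + 1 ↦ 3^3 + 3 + 1|_3 = 31 ⇒ 30
(1) 30|_3 = 3^3 + 3 ↦ 4^4 + 4|_4 = 260 ⇒ 259
(2) 259|_4 = 4^4 + 3 ↦ 5^5 + 3|_5 = 3128 ⇒ 3127
(3) 3127|_5 = 5^5 + 2 ↦ 6^6 + 2|_6 = 46658 ⇒ 46657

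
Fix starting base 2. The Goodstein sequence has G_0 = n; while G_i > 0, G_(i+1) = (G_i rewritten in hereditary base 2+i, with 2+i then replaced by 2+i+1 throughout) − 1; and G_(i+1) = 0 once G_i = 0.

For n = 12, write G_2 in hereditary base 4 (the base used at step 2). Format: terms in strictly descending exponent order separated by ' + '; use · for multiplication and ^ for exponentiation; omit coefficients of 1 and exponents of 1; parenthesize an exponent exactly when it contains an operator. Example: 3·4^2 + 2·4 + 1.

base 2: 12 = 2^(2 + 1) + 2^2; at 3: 3^(3 + 1) + 3^3 = 108; next = 107
base 3: 107 = 3^(3 + 1) + 2·3^2 + 2·3 + 2; at 4: 4^(4 + 1) + 2·4^2 + 2·4 + 2 = 1066; next = 1065
base 4: 1065 = 4^(4 + 1) + 2·4^2 + 2·4 + 1; at 5: 5^(5 + 1) + 2·5^2 + 2·5 + 1 = 15686; next = 15685

4^(4 + 1) + 2·4^2 + 2·4 + 1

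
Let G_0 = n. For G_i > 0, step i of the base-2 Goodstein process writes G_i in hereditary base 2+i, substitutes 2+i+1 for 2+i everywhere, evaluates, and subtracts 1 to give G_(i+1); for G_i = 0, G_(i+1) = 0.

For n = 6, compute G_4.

46655

[0] 6 ≡ 2^2 + 2 (base 2). Lift 3: 30. −1: 29.
[1] 29 ≡ 3^3 + 2 (base 3). Lift 4: 258. −1: 257.
[2] 257 ≡ 4^4 + 1 (base 4). Lift 5: 3126. −1: 3125.
[3] 3125 ≡ 5^5 (base 5). Lift 6: 46656. −1: 46655.
[4] 46655 ≡ 5·6^5 + 5·6^4 + 5·6^3 + 5·6^2 + 5·6 + 5 (base 6). Lift 7: 98040. −1: 98039.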